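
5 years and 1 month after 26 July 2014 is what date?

August 26, 2019

Advancing 5 years and 1 month from July 26, 2014.
+5 years → 2019; month 7 + 1 = 8 → August 2019.
Day 26 is valid in August, giving August 26, 2019.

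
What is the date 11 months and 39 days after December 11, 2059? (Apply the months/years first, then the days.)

December 20, 2060

Adding 11 months and 39 days from December 11, 2059: first the month/year part, then the days.
month 12 + 11 = 23, which is month 11 of year 2060 → November 2060.
Day 11 is valid in November, giving November 11, 2060.
Now add 39 days from November 11, 2060.
November has 30 days, so 30 − 11 = 19 days remain after November 11, 2060; 39 − 19 = 20 left.
20 days into December 2060 → December 20, 2060.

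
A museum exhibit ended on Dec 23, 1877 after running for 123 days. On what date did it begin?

August 22, 1877

Going back 123 days from December 23, 1877.
Going back 23 days from December 23, 1877 reaches the end of the previous month; 123 − 23 = 100 left.
November 1877 has 30 days: 100 − 30 = 70 left.
October 1877 has 31 days: 70 − 31 = 39 left.
September 1877 has 30 days: 39 − 30 = 9 left.
August 1877 has 31 days; 31 − 9 = 22 → August 22, 1877.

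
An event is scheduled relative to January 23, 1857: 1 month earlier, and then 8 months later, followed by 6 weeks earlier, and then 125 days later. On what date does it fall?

Going back 1 month from January 23, 1857:
month 1 − 1 = 0, which is month 12 of year 1856 → December 1856.
Day 23 is valid in December, giving December 23, 1856.
Counting forward 8 months from December 23, 1856:
month 12 + 8 = 20, which is month 8 of year 1857 → August 1857.
Day 23 is valid in August, giving August 23, 1857.
Counting back 6 weeks (= 42 days) from August 23, 1857:
Going back 23 days from August 23, 1857 reaches the end of the previous month; 42 − 23 = 19 left.
July 1857 has 31 days; 31 − 19 = 12 → July 12, 1857.
Counting forward 125 days from July 12, 1857:
July has 31 days, so 31 − 12 = 19 days remain after July 12, 1857; 125 − 19 = 106 left.
August 1857 has 31 days: 106 − 31 = 75 left.
September 1857 has 30 days: 75 − 30 = 45 left.
October 1857 has 31 days: 45 − 31 = 14 left.
14 days into November 1857 → November 14, 1857.

November 14, 1857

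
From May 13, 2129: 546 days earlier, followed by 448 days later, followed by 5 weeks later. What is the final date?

Counting back 546 days from May 13, 2129:
Going back 13 days from May 13, 2129 reaches the end of the previous month; 546 − 13 = 533 left.
April 2129 has 30 days: 533 − 30 = 503 left.
March 2129 has 31 days: 503 − 31 = 472 left.
February 2129 has 28 days (2129 is not a leap year): 472 − 28 = 444 left.
January 2129 has 31 days: 444 − 31 = 413 left.
December 2128 has 31 days: 413 − 31 = 382 left.
November 2128 has 30 days: 382 − 30 = 352 left.
October 2128 has 31 days: 352 − 31 = 321 left.
September 2128 has 30 days: 321 − 30 = 291 left.
August 2128 has 31 days: 291 − 31 = 260 left.
July 2128 has 31 days: 260 − 31 = 229 left.
June 2128 has 30 days: 229 − 30 = 199 left.
May 2128 has 31 days: 199 − 31 = 168 left.
April 2128 has 30 days: 168 − 30 = 138 left.
March 2128 has 31 days: 138 − 31 = 107 left.
February 2128 has 29 days (2128 is a leap year): 107 − 29 = 78 left.
January 2128 has 31 days: 78 − 31 = 47 left.
December 2127 has 31 days: 47 − 31 = 16 left.
November 2127 has 30 days; 30 − 16 = 14 → November 14, 2127.
Advancing 448 days from November 14, 2127:
November has 30 days, so 30 − 14 = 16 days remain after November 14, 2127; 448 − 16 = 432 left.
December 2127 has 31 days: 432 − 31 = 401 left.
January 2128 has 31 days: 401 − 31 = 370 left.
February 2128 has 29 days (2128 is a leap year): 370 − 29 = 341 left.
March 2128 has 31 days: 341 − 31 = 310 left.
April 2128 has 30 days: 310 − 30 = 280 left.
May 2128 has 31 days: 280 − 31 = 249 left.
June 2128 has 30 days: 249 − 30 = 219 left.
July 2128 has 31 days: 219 − 31 = 188 left.
August 2128 has 31 days: 188 − 31 = 157 left.
September 2128 has 30 days: 157 − 30 = 127 left.
October 2128 has 31 days: 127 − 31 = 96 left.
November 2128 has 30 days: 96 − 30 = 66 left.
December 2128 has 31 days: 66 − 31 = 35 left.
January 2129 has 31 days: 35 − 31 = 4 left.
4 days into February 2129 → February 4, 2129.
Advancing 5 weeks (= 35 days) from February 4, 2129:
February has 28 days, so 28 − 4 = 24 days remain after February 4, 2129; 35 − 24 = 11 left.
11 days into March 2129 → March 11, 2129.

March 11, 2129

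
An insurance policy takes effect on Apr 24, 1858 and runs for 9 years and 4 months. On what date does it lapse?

August 24, 1867

Counting forward 9 years and 4 months from April 24, 1858.
+9 years → 1867; month 4 + 4 = 8 → August 1867.
Day 24 is valid in August, giving August 24, 1867.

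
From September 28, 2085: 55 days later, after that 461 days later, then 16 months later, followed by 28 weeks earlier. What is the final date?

December 13, 2087

Counting forward 55 days from September 28, 2085:
September has 30 days, so 30 − 28 = 2 days remain after September 28, 2085; 55 − 2 = 53 left.
October 2085 has 31 days: 53 − 31 = 22 left.
22 days into November 2085 → November 22, 2085.
Advancing 461 days from November 22, 2085:
November has 30 days, so 30 − 22 = 8 days remain after November 22, 2085; 461 − 8 = 453 left.
December 2085 has 31 days: 453 − 31 = 422 left.
January 2086 has 31 days: 422 − 31 = 391 left.
February 2086 has 28 days (2086 is not a leap year): 391 − 28 = 363 left.
March 2086 has 31 days: 363 − 31 = 332 left.
April 2086 has 30 days: 332 − 30 = 302 left.
May 2086 has 31 days: 302 − 31 = 271 left.
June 2086 has 30 days: 271 − 30 = 241 left.
July 2086 has 31 days: 241 − 31 = 210 left.
August 2086 has 31 days: 210 − 31 = 179 left.
September 2086 has 30 days: 179 − 30 = 149 left.
October 2086 has 31 days: 149 − 31 = 118 left.
November 2086 has 30 days: 118 − 30 = 88 left.
December 2086 has 31 days: 88 − 31 = 57 left.
January 2087 has 31 days: 57 − 31 = 26 left.
26 days into February 2087 → February 26, 2087.
Advancing 16 months from February 26, 2087:
month 2 + 16 = 18, which is month 6 of year 2088 → June 2088.
Day 26 is valid in June, giving June 26, 2088.
Counting back 28 weeks (= 196 days) from June 26, 2088:
Going back 26 days from June 26, 2088 reaches the end of the previous month; 196 − 26 = 170 left.
May 2088 has 31 days: 170 − 31 = 139 left.
April 2088 has 30 days: 139 − 30 = 109 left.
March 2088 has 31 days: 109 − 31 = 78 left.
February 2088 has 29 days (2088 is a leap year): 78 − 29 = 49 left.
January 2088 has 31 days: 49 − 31 = 18 left.
December 2087 has 31 days; 31 − 18 = 13 → December 13, 2087.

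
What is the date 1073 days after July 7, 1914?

Advancing 1073 days from July 7, 1914.
July has 31 days, so 31 − 7 = 24 days remain after July 7, 1914; 1073 − 24 = 1049 left.
August 1914 has 31 days: 1049 − 31 = 1018 left.
September 1914 has 30 days: 1018 − 30 = 988 left.
October 1914 has 31 days: 988 − 31 = 957 left.
November 1914 has 30 days: 957 − 30 = 927 left.
December 1914 has 31 days: 927 − 31 = 896 left.
January 1915 has 31 days: 896 − 31 = 865 left.
February 1915 has 28 days (1915 is not a leap year): 865 − 28 = 837 left.
March 1915 has 31 days: 837 − 31 = 806 left.
April 1915 has 30 days: 806 − 30 = 776 left.
May 1915 has 31 days: 776 − 31 = 745 left.
June 1915 has 30 days: 745 − 30 = 715 left.
July 1915 has 31 days: 715 − 31 = 684 left.
August 1915 has 31 days: 684 − 31 = 653 left.
September 1915 has 30 days: 653 − 30 = 623 left.
October 1915 has 31 days: 623 − 31 = 592 left.
November 1915 has 30 days: 592 − 30 = 562 left.
December 1915 has 31 days: 562 − 31 = 531 left.
January 1916 has 31 days: 531 − 31 = 500 left.
February 1916 has 29 days (1916 is a leap year): 500 − 29 = 471 left.
March 1916 has 31 days: 471 − 31 = 440 left.
April 1916 has 30 days: 440 − 30 = 410 left.
May 1916 has 31 days: 410 − 31 = 379 left.
June 1916 has 30 days: 379 − 30 = 349 left.
July 1916 has 31 days: 349 − 31 = 318 left.
August 1916 has 31 days: 318 − 31 = 287 left.
September 1916 has 30 days: 287 − 30 = 257 left.
October 1916 has 31 days: 257 − 31 = 226 left.
November 1916 has 30 days: 226 − 30 = 196 left.
December 1916 has 31 days: 196 − 31 = 165 left.
January 1917 has 31 days: 165 − 31 = 134 left.
February 1917 has 28 days (1917 is not a leap year): 134 − 28 = 106 left.
March 1917 has 31 days: 106 − 31 = 75 left.
April 1917 has 30 days: 75 − 30 = 45 left.
May 1917 has 31 days: 45 − 31 = 14 left.
14 days into June 1917 → June 14, 1917.

June 14, 1917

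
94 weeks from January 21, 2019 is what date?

November 9, 2020

Counting forward 94 weeks = 658 days from January 21, 2019.
January has 31 days, so 31 − 21 = 10 days remain after January 21, 2019; 658 − 10 = 648 left.
February 2019 has 28 days (2019 is not a leap year): 648 − 28 = 620 left.
March 2019 has 31 days: 620 − 31 = 589 left.
April 2019 has 30 days: 589 − 30 = 559 left.
May 2019 has 31 days: 559 − 31 = 528 left.
June 2019 has 30 days: 528 − 30 = 498 left.
July 2019 has 31 days: 498 − 31 = 467 left.
August 2019 has 31 days: 467 − 31 = 436 left.
September 2019 has 30 days: 436 − 30 = 406 left.
October 2019 has 31 days: 406 − 31 = 375 left.
November 2019 has 30 days: 375 − 30 = 345 left.
December 2019 has 31 days: 345 − 31 = 314 left.
January 2020 has 31 days: 314 − 31 = 283 left.
February 2020 has 29 days (2020 is a leap year): 283 − 29 = 254 left.
March 2020 has 31 days: 254 − 31 = 223 left.
April 2020 has 30 days: 223 − 30 = 193 left.
May 2020 has 31 days: 193 − 31 = 162 left.
June 2020 has 30 days: 162 − 30 = 132 left.
July 2020 has 31 days: 132 − 31 = 101 left.
August 2020 has 31 days: 101 − 31 = 70 left.
September 2020 has 30 days: 70 − 30 = 40 left.
October 2020 has 31 days: 40 − 31 = 9 left.
9 days into November 2020 → November 9, 2020.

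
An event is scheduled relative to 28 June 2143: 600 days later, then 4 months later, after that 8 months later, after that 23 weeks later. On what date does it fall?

Counting forward 600 days from June 28, 2143:
June has 30 days, so 30 − 28 = 2 days remain after June 28, 2143; 600 − 2 = 598 left.
July 2143 has 31 days: 598 − 31 = 567 left.
August 2143 has 31 days: 567 − 31 = 536 left.
September 2143 has 30 days: 536 − 30 = 506 left.
October 2143 has 31 days: 506 − 31 = 475 left.
November 2143 has 30 days: 475 − 30 = 445 left.
December 2143 has 31 days: 445 − 31 = 414 left.
January 2144 has 31 days: 414 − 31 = 383 left.
February 2144 has 29 days (2144 is a leap year): 383 − 29 = 354 left.
March 2144 has 31 days: 354 − 31 = 323 left.
April 2144 has 30 days: 323 − 30 = 293 left.
May 2144 has 31 days: 293 − 31 = 262 left.
June 2144 has 30 days: 262 − 30 = 232 left.
July 2144 has 31 days: 232 − 31 = 201 left.
August 2144 has 31 days: 201 − 31 = 170 left.
September 2144 has 30 days: 170 − 30 = 140 left.
October 2144 has 31 days: 140 − 31 = 109 left.
November 2144 has 30 days: 109 − 30 = 79 left.
December 2144 has 31 days: 79 − 31 = 48 left.
January 2145 has 31 days: 48 − 31 = 17 left.
17 days into February 2145 → February 17, 2145.
Advancing 4 months from February 17, 2145:
month 2 + 4 = 6 → June 2145.
Day 17 is valid in June, giving June 17, 2145.
Counting forward 8 months from June 17, 2145:
month 6 + 8 = 14, which is month 2 of year 2146 → February 2146.
Day 17 is valid in February, giving February 17, 2146.
Adding 23 weeks (= 161 days) from February 17, 2146:
February has 28 days, so 28 − 17 = 11 days remain after February 17, 2146; 161 − 11 = 150 left.
March 2146 has 31 days: 150 − 31 = 119 left.
April 2146 has 30 days: 119 − 30 = 89 left.
May 2146 has 31 days: 89 − 31 = 58 left.
June 2146 has 30 days: 58 − 30 = 28 left.
28 days into July 2146 → July 28, 2146.

July 28, 2146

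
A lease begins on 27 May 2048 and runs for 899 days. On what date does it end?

November 12, 2050

Adding 899 days from May 27, 2048.
May has 31 days, so 31 − 27 = 4 days remain after May 27, 2048; 899 − 4 = 895 left.
June 2048 has 30 days: 895 − 30 = 865 left.
July 2048 has 31 days: 865 − 31 = 834 left.
August 2048 has 31 days: 834 − 31 = 803 left.
September 2048 has 30 days: 803 − 30 = 773 left.
October 2048 has 31 days: 773 − 31 = 742 left.
November 2048 has 30 days: 742 − 30 = 712 left.
December 2048 has 31 days: 712 − 31 = 681 left.
January 2049 has 31 days: 681 − 31 = 650 left.
February 2049 has 28 days (2049 is not a leap year): 650 − 28 = 622 left.
March 2049 has 31 days: 622 − 31 = 591 left.
April 2049 has 30 days: 591 − 30 = 561 left.
May 2049 has 31 days: 561 − 31 = 530 left.
June 2049 has 30 days: 530 − 30 = 500 left.
July 2049 has 31 days: 500 − 31 = 469 left.
August 2049 has 31 days: 469 − 31 = 438 left.
September 2049 has 30 days: 438 − 30 = 408 left.
October 2049 has 31 days: 408 − 31 = 377 left.
November 2049 has 30 days: 377 − 30 = 347 left.
December 2049 has 31 days: 347 − 31 = 316 left.
January 2050 has 31 days: 316 − 31 = 285 left.
February 2050 has 28 days (2050 is not a leap year): 285 − 28 = 257 left.
March 2050 has 31 days: 257 − 31 = 226 left.
April 2050 has 30 days: 226 − 30 = 196 left.
May 2050 has 31 days: 196 − 31 = 165 left.
June 2050 has 30 days: 165 − 30 = 135 left.
July 2050 has 31 days: 135 − 31 = 104 left.
August 2050 has 31 days: 104 − 31 = 73 left.
September 2050 has 30 days: 73 − 30 = 43 left.
October 2050 has 31 days: 43 − 31 = 12 left.
12 days into November 2050 → November 12, 2050.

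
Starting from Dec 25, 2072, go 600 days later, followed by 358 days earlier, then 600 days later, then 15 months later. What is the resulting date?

July 16, 2076

Counting forward 600 days from December 25, 2072:
December has 31 days, so 31 − 25 = 6 days remain after December 25, 2072; 600 − 6 = 594 left.
January 2073 has 31 days: 594 − 31 = 563 left.
February 2073 has 28 days (2073 is not a leap year): 563 − 28 = 535 left.
March 2073 has 31 days: 535 − 31 = 504 left.
April 2073 has 30 days: 504 − 30 = 474 left.
May 2073 has 31 days: 474 − 31 = 443 left.
June 2073 has 30 days: 443 − 30 = 413 left.
July 2073 has 31 days: 413 − 31 = 382 left.
August 2073 has 31 days: 382 − 31 = 351 left.
September 2073 has 30 days: 351 − 30 = 321 left.
October 2073 has 31 days: 321 − 31 = 290 left.
November 2073 has 30 days: 290 − 30 = 260 left.
December 2073 has 31 days: 260 − 31 = 229 left.
January 2074 has 31 days: 229 − 31 = 198 left.
February 2074 has 28 days (2074 is not a leap year): 198 − 28 = 170 left.
March 2074 has 31 days: 170 − 31 = 139 left.
April 2074 has 30 days: 139 − 30 = 109 left.
May 2074 has 31 days: 109 − 31 = 78 left.
June 2074 has 30 days: 78 − 30 = 48 left.
July 2074 has 31 days: 48 − 31 = 17 left.
17 days into August 2074 → August 17, 2074.
Counting back 358 days from August 17, 2074:
Going back 17 days from August 17, 2074 reaches the end of the previous month; 358 − 17 = 341 left.
July 2074 has 31 days: 341 − 31 = 310 left.
June 2074 has 30 days: 310 − 30 = 280 left.
May 2074 has 31 days: 280 − 31 = 249 left.
April 2074 has 30 days: 249 − 30 = 219 left.
March 2074 has 31 days: 219 − 31 = 188 left.
February 2074 has 28 days (2074 is not a leap year): 188 − 28 = 160 left.
January 2074 has 31 days: 160 − 31 = 129 left.
December 2073 has 31 days: 129 − 31 = 98 left.
November 2073 has 30 days: 98 − 30 = 68 left.
October 2073 has 31 days: 68 − 31 = 37 left.
September 2073 has 30 days: 37 − 30 = 7 left.
August 2073 has 31 days; 31 − 7 = 24 → August 24, 2073.
Counting forward 600 days from August 24, 2073:
August has 31 days, so 31 − 24 = 7 days remain after August 24, 2073; 600 − 7 = 593 left.
September 2073 has 30 days: 593 − 30 = 563 left.
October 2073 has 31 days: 563 − 31 = 532 left.
November 2073 has 30 days: 532 − 30 = 502 left.
December 2073 has 31 days: 502 − 31 = 471 left.
January 2074 has 31 days: 471 − 31 = 440 left.
February 2074 has 28 days (2074 is not a leap year): 440 − 28 = 412 left.
March 2074 has 31 days: 412 − 31 = 381 left.
April 2074 has 30 days: 381 − 30 = 351 left.
May 2074 has 31 days: 351 − 31 = 320 left.
June 2074 has 30 days: 320 − 30 = 290 left.
July 2074 has 31 days: 290 − 31 = 259 left.
August 2074 has 31 days: 259 − 31 = 228 left.
September 2074 has 30 days: 228 − 30 = 198 left.
October 2074 has 31 days: 198 − 31 = 167 left.
November 2074 has 30 days: 167 − 30 = 137 left.
December 2074 has 31 days: 137 − 31 = 106 left.
January 2075 has 31 days: 106 − 31 = 75 left.
February 2075 has 28 days (2075 is not a leap year): 75 − 28 = 47 left.
March 2075 has 31 days: 47 − 31 = 16 left.
16 days into April 2075 → April 16, 2075.
Counting forward 15 months from April 16, 2075:
month 4 + 15 = 19, which is month 7 of year 2076 → July 2076.
Day 16 is valid in July, giving July 16, 2076.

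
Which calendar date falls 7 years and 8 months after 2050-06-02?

Adding 7 years and 8 months from June 2, 2050.
+7 years → 2057; month 6 + 8 = 14, which is month 2 of year 2058 → February 2058.
Day 2 is valid in February, giving February 2, 2058.

February 2, 2058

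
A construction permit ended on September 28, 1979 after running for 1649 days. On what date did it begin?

March 24, 1975

Counting back 1649 days from September 28, 1979.
Going back 28 days from September 28, 1979 reaches the end of the previous month; 1649 − 28 = 1621 left.
August 1979 has 31 days: 1621 − 31 = 1590 left.
July 1979 has 31 days: 1590 − 31 = 1559 left.
June 1979 has 30 days: 1559 − 30 = 1529 left.
May 1979 has 31 days: 1529 − 31 = 1498 left.
April 1979 has 30 days: 1498 − 30 = 1468 left.
March 1979 has 31 days: 1468 − 31 = 1437 left.
February 1979 has 28 days (1979 is not a leap year): 1437 − 28 = 1409 left.
January 1979 has 31 days: 1409 − 31 = 1378 left.
December 1978 has 31 days: 1378 − 31 = 1347 left.
November 1978 has 30 days: 1347 − 30 = 1317 left.
October 1978 has 31 days: 1317 − 31 = 1286 left.
September 1978 has 30 days: 1286 − 30 = 1256 left.
August 1978 has 31 days: 1256 − 31 = 1225 left.
July 1978 has 31 days: 1225 − 31 = 1194 left.
June 1978 has 30 days: 1194 − 30 = 1164 left.
May 1978 has 31 days: 1164 − 31 = 1133 left.
April 1978 has 30 days: 1133 − 30 = 1103 left.
March 1978 has 31 days: 1103 − 31 = 1072 left.
February 1978 has 28 days (1978 is not a leap year): 1072 − 28 = 1044 left.
January 1978 has 31 days: 1044 − 31 = 1013 left.
December 1977 has 31 days: 1013 − 31 = 982 left.
November 1977 has 30 days: 982 − 30 = 952 left.
October 1977 has 31 days: 952 − 31 = 921 left.
September 1977 has 30 days: 921 − 30 = 891 left.
August 1977 has 31 days: 891 − 31 = 860 left.
July 1977 has 31 days: 860 − 31 = 829 left.
June 1977 has 30 days: 829 − 30 = 799 left.
May 1977 has 31 days: 799 − 31 = 768 left.
April 1977 has 30 days: 768 − 30 = 738 left.
March 1977 has 31 days: 738 − 31 = 707 left.
February 1977 has 28 days (1977 is not a leap year): 707 − 28 = 679 left.
January 1977 has 31 days: 679 − 31 = 648 left.
December 1976 has 31 days: 648 − 31 = 617 left.
November 1976 has 30 days: 617 − 30 = 587 left.
October 1976 has 31 days: 587 − 31 = 556 left.
September 1976 has 30 days: 556 − 30 = 526 left.
August 1976 has 31 days: 526 − 31 = 495 left.
July 1976 has 31 days: 495 − 31 = 464 left.
June 1976 has 30 days: 464 − 30 = 434 left.
May 1976 has 31 days: 434 − 31 = 403 left.
April 1976 has 30 days: 403 − 30 = 373 left.
March 1976 has 31 days: 373 − 31 = 342 left.
February 1976 has 29 days (1976 is a leap year): 342 − 29 = 313 left.
January 1976 has 31 days: 313 − 31 = 282 left.
December 1975 has 31 days: 282 − 31 = 251 left.
November 1975 has 30 days: 251 − 30 = 221 left.
October 1975 has 31 days: 221 − 31 = 190 left.
September 1975 has 30 days: 190 − 30 = 160 left.
August 1975 has 31 days: 160 − 31 = 129 left.
July 1975 has 31 days: 129 − 31 = 98 left.
June 1975 has 30 days: 98 − 30 = 68 left.
May 1975 has 31 days: 68 − 31 = 37 left.
April 1975 has 30 days: 37 − 30 = 7 left.
March 1975 has 31 days; 31 − 7 = 24 → March 24, 1975.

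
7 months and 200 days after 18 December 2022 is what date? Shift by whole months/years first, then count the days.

February 3, 2024

Adding 7 months and 200 days from December 18, 2022: first the month/year part, then the days.
month 12 + 7 = 19, which is month 7 of year 2023 → July 2023.
Day 18 is valid in July, giving July 18, 2023.
Now add 200 days from July 18, 2023.
July has 31 days, so 31 − 18 = 13 days remain after July 18, 2023; 200 − 13 = 187 left.
August 2023 has 31 days: 187 − 31 = 156 left.
September 2023 has 30 days: 156 − 30 = 126 left.
October 2023 has 31 days: 126 − 31 = 95 left.
November 2023 has 30 days: 95 − 30 = 65 left.
December 2023 has 31 days: 65 − 31 = 34 left.
January 2024 has 31 days: 34 − 31 = 3 left.
3 days into February 2024 → February 3, 2024.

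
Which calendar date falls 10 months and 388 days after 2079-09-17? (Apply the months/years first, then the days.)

Advancing 10 months and 388 days from September 17, 2079: first the month/year part, then the days.
month 9 + 10 = 19, which is month 7 of year 2080 → July 2080.
Day 17 is valid in July, giving July 17, 2080.
Now add 388 days from July 17, 2080.
July has 31 days, so 31 − 17 = 14 days remain after July 17, 2080; 388 − 14 = 374 left.
August 2080 has 31 days: 374 − 31 = 343 left.
September 2080 has 30 days: 343 − 30 = 313 left.
October 2080 has 31 days: 313 − 31 = 282 left.
November 2080 has 30 days: 282 − 30 = 252 left.
December 2080 has 31 days: 252 − 31 = 221 left.
January 2081 has 31 days: 221 − 31 = 190 left.
February 2081 has 28 days (2081 is not a leap year): 190 − 28 = 162 left.
March 2081 has 31 days: 162 − 31 = 131 left.
April 2081 has 30 days: 131 − 30 = 101 left.
May 2081 has 31 days: 101 − 31 = 70 left.
June 2081 has 30 days: 70 − 30 = 40 left.
July 2081 has 31 days: 40 − 31 = 9 left.
9 days into August 2081 → August 9, 2081.

August 9, 2081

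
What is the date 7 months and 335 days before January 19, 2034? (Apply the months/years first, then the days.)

July 19, 2032

Subtracting 7 months and 335 days from January 19, 2034: first the month/year part, then the days.
month 1 − 7 = -6, which is month 6 of year 2033 → June 2033.
Day 19 is valid in June, giving June 19, 2033.
Now subtract 335 days from June 19, 2033.
Going back 19 days from June 19, 2033 reaches the end of the previous month; 335 − 19 = 316 left.
May 2033 has 31 days: 316 − 31 = 285 left.
April 2033 has 30 days: 285 − 30 = 255 left.
March 2033 has 31 days: 255 − 31 = 224 left.
February 2033 has 28 days (2033 is not a leap year): 224 − 28 = 196 left.
January 2033 has 31 days: 196 − 31 = 165 left.
December 2032 has 31 days: 165 − 31 = 134 left.
November 2032 has 30 days: 134 − 30 = 104 left.
October 2032 has 31 days: 104 − 31 = 73 left.
September 2032 has 30 days: 73 − 30 = 43 left.
August 2032 has 31 days: 43 − 31 = 12 left.
July 2032 has 31 days; 31 − 12 = 19 → July 19, 2032.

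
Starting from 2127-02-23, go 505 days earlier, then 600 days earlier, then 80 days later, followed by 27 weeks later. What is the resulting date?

November 9, 2124

Counting back 505 days from February 23, 2127:
Going back 23 days from February 23, 2127 reaches the end of the previous month; 505 − 23 = 482 left.
January 2127 has 31 days: 482 − 31 = 451 left.
December 2126 has 31 days: 451 − 31 = 420 left.
November 2126 has 30 days: 420 − 30 = 390 left.
October 2126 has 31 days: 390 − 31 = 359 left.
September 2126 has 30 days: 359 − 30 = 329 left.
August 2126 has 31 days: 329 − 31 = 298 left.
July 2126 has 31 days: 298 − 31 = 267 left.
June 2126 has 30 days: 267 − 30 = 237 left.
May 2126 has 31 days: 237 − 31 = 206 left.
April 2126 has 30 days: 206 − 30 = 176 left.
March 2126 has 31 days: 176 − 31 = 145 left.
February 2126 has 28 days (2126 is not a leap year): 145 − 28 = 117 left.
January 2126 has 31 days: 117 − 31 = 86 left.
December 2125 has 31 days: 86 − 31 = 55 left.
November 2125 has 30 days: 55 − 30 = 25 left.
October 2125 has 31 days; 31 − 25 = 6 → October 6, 2125.
Counting back 600 days from October 6, 2125:
Going back 6 days from October 6, 2125 reaches the end of the previous month; 600 − 6 = 594 left.
September 2125 has 30 days: 594 − 30 = 564 left.
August 2125 has 31 days: 564 − 31 = 533 left.
July 2125 has 31 days: 533 − 31 = 502 left.
June 2125 has 30 days: 502 − 30 = 472 left.
May 2125 has 31 days: 472 − 31 = 441 left.
April 2125 has 30 days: 441 − 30 = 411 left.
March 2125 has 31 days: 411 − 31 = 380 left.
February 2125 has 28 days (2125 is not a leap year): 380 − 28 = 352 left.
January 2125 has 31 days: 352 − 31 = 321 left.
December 2124 has 31 days: 321 − 31 = 290 left.
November 2124 has 30 days: 290 − 30 = 260 left.
October 2124 has 31 days: 260 − 31 = 229 left.
September 2124 has 30 days: 229 − 30 = 199 left.
August 2124 has 31 days: 199 − 31 = 168 left.
July 2124 has 31 days: 168 − 31 = 137 left.
June 2124 has 30 days: 137 − 30 = 107 left.
May 2124 has 31 days: 107 − 31 = 76 left.
April 2124 has 30 days: 76 − 30 = 46 left.
March 2124 has 31 days: 46 − 31 = 15 left.
February 2124 has 29 days; 29 − 15 = 14 → February 14, 2124.
Adding 80 days from February 14, 2124:
February has 29 days, so 29 − 14 = 15 days remain after February 14, 2124; 80 − 15 = 65 left.
March 2124 has 31 days: 65 − 31 = 34 left.
April 2124 has 30 days: 34 − 30 = 4 left.
4 days into May 2124 → May 4, 2124.
Advancing 27 weeks (= 189 days) from May 4, 2124:
May has 31 days, so 31 − 4 = 27 days remain after May 4, 2124; 189 − 27 = 162 left.
June 2124 has 30 days: 162 − 30 = 132 left.
July 2124 has 31 days: 132 − 31 = 101 left.
August 2124 has 31 days: 101 − 31 = 70 left.
September 2124 has 30 days: 70 − 30 = 40 left.
October 2124 has 31 days: 40 − 31 = 9 left.
9 days into November 2124 → November 9, 2124.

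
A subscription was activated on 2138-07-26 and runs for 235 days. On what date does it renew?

March 18, 2139

Adding 235 days from July 26, 2138.
July has 31 days, so 31 − 26 = 5 days remain after July 26, 2138; 235 − 5 = 230 left.
August 2138 has 31 days: 230 − 31 = 199 left.
September 2138 has 30 days: 199 − 30 = 169 left.
October 2138 has 31 days: 169 − 31 = 138 left.
November 2138 has 30 days: 138 − 30 = 108 left.
December 2138 has 31 days: 108 − 31 = 77 left.
January 2139 has 31 days: 77 − 31 = 46 left.
February 2139 has 28 days (2139 is not a leap year): 46 − 28 = 18 left.
18 days into March 2139 → March 18, 2139.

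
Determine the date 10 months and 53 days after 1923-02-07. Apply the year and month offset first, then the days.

Adding 10 months and 53 days from February 7, 1923: first the month/year part, then the days.
month 2 + 10 = 12 → December 1923.
Day 7 is valid in December, giving December 7, 1923.
Now add 53 days from December 7, 1923.
December has 31 days, so 31 − 7 = 24 days remain after December 7, 1923; 53 − 24 = 29 left.
29 days into January 1924 → January 29, 1924.

January 29, 1924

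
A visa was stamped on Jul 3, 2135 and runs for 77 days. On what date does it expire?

September 18, 2135

Counting forward 77 days from July 3, 2135.
July has 31 days, so 31 − 3 = 28 days remain after July 3, 2135; 77 − 28 = 49 left.
August 2135 has 31 days: 49 − 31 = 18 left.
18 days into September 2135 → September 18, 2135.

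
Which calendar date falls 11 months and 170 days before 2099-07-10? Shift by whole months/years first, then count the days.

Subtracting 11 months and 170 days from July 10, 2099: first the month/year part, then the days.
month 7 − 11 = -4, which is month 8 of year 2098 → August 2098.
Day 10 is valid in August, giving August 10, 2098.
Now subtract 170 days from August 10, 2098.
Going back 10 days from August 10, 2098 reaches the end of the previous month; 170 − 10 = 160 left.
July 2098 has 31 days: 160 − 31 = 129 left.
June 2098 has 30 days: 129 − 30 = 99 left.
May 2098 has 31 days: 99 − 31 = 68 left.
April 2098 has 30 days: 68 − 30 = 38 left.
March 2098 has 31 days: 38 − 31 = 7 left.
February 2098 has 28 days; 28 − 7 = 21 → February 21, 2098.

February 21, 2098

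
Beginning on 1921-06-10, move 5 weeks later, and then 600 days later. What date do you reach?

March 7, 1923

Adding 5 weeks (= 35 days) from June 10, 1921:
June has 30 days, so 30 − 10 = 20 days remain after June 10, 1921; 35 − 20 = 15 left.
15 days into July 1921 → July 15, 1921.
Counting forward 600 days from July 15, 1921:
July has 31 days, so 31 − 15 = 16 days remain after July 15, 1921; 600 − 16 = 584 left.
August 1921 has 31 days: 584 − 31 = 553 left.
September 1921 has 30 days: 553 − 30 = 523 left.
October 1921 has 31 days: 523 − 31 = 492 left.
November 1921 has 30 days: 492 − 30 = 462 left.
December 1921 has 31 days: 462 − 31 = 431 left.
January 1922 has 31 days: 431 − 31 = 400 left.
February 1922 has 28 days (1922 is not a leap year): 400 − 28 = 372 left.
March 1922 has 31 days: 372 − 31 = 341 left.
April 1922 has 30 days: 341 − 30 = 311 left.
May 1922 has 31 days: 311 − 31 = 280 left.
June 1922 has 30 days: 280 − 30 = 250 left.
July 1922 has 31 days: 250 − 31 = 219 left.
August 1922 has 31 days: 219 − 31 = 188 left.
September 1922 has 30 days: 188 − 30 = 158 left.
October 1922 has 31 days: 158 − 31 = 127 left.
November 1922 has 30 days: 127 − 30 = 97 left.
December 1922 has 31 days: 97 − 31 = 66 left.
January 1923 has 31 days: 66 − 31 = 35 left.
February 1923 has 28 days (1923 is not a leap year): 35 − 28 = 7 left.
7 days into March 1923 → March 7, 1923.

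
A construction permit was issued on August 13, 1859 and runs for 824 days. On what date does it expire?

November 14, 1861

Adding 824 days from August 13, 1859.
August has 31 days, so 31 − 13 = 18 days remain after August 13, 1859; 824 − 18 = 806 left.
September 1859 has 30 days: 806 − 30 = 776 left.
October 1859 has 31 days: 776 − 31 = 745 left.
November 1859 has 30 days: 745 − 30 = 715 left.
December 1859 has 31 days: 715 − 31 = 684 left.
January 1860 has 31 days: 684 − 31 = 653 left.
February 1860 has 29 days (1860 is a leap year): 653 − 29 = 624 left.
March 1860 has 31 days: 624 − 31 = 593 left.
April 1860 has 30 days: 593 − 30 = 563 left.
May 1860 has 31 days: 563 − 31 = 532 left.
June 1860 has 30 days: 532 − 30 = 502 left.
July 1860 has 31 days: 502 − 31 = 471 left.
August 1860 has 31 days: 471 − 31 = 440 left.
September 1860 has 30 days: 440 − 30 = 410 left.
October 1860 has 31 days: 410 − 31 = 379 left.
November 1860 has 30 days: 379 − 30 = 349 left.
December 1860 has 31 days: 349 − 31 = 318 left.
January 1861 has 31 days: 318 − 31 = 287 left.
February 1861 has 28 days (1861 is not a leap year): 287 − 28 = 259 left.
March 1861 has 31 days: 259 − 31 = 228 left.
April 1861 has 30 days: 228 − 30 = 198 left.
May 1861 has 31 days: 198 − 31 = 167 left.
June 1861 has 30 days: 167 − 30 = 137 left.
July 1861 has 31 days: 137 − 31 = 106 left.
August 1861 has 31 days: 106 − 31 = 75 left.
September 1861 has 30 days: 75 − 30 = 45 left.
October 1861 has 31 days: 45 − 31 = 14 left.
14 days into November 1861 → November 14, 1861.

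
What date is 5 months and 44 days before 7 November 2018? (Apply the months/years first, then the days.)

April 24, 2018

Counting back 5 months and 44 days from November 7, 2018: first the month/year part, then the days.
month 11 − 5 = 6 → June 2018.
Day 7 is valid in June, giving June 7, 2018.
Now subtract 44 days from June 7, 2018.
Going back 7 days from June 7, 2018 reaches the end of the previous month; 44 − 7 = 37 left.
May 2018 has 31 days: 37 − 31 = 6 left.
April 2018 has 30 days; 30 − 6 = 24 → April 24, 2018.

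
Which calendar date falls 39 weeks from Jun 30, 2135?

March 29, 2136

Counting forward 39 weeks = 273 days from June 30, 2135.
June has 30 days, so 30 − 30 = 0 days remain after June 30, 2135; 273 − 0 = 273 left.
July 2135 has 31 days: 273 − 31 = 242 left.
August 2135 has 31 days: 242 − 31 = 211 left.
September 2135 has 30 days: 211 − 30 = 181 left.
October 2135 has 31 days: 181 − 31 = 150 left.
November 2135 has 30 days: 150 − 30 = 120 left.
December 2135 has 31 days: 120 − 31 = 89 left.
January 2136 has 31 days: 89 − 31 = 58 left.
February 2136 has 29 days (2136 is a leap year): 58 − 29 = 29 left.
29 days into March 2136 → March 29, 2136.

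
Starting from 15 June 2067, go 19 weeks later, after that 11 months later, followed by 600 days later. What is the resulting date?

Advancing 19 weeks (= 133 days) from June 15, 2067:
June has 30 days, so 30 − 15 = 15 days remain after June 15, 2067; 133 − 15 = 118 left.
July 2067 has 31 days: 118 − 31 = 87 left.
August 2067 has 31 days: 87 − 31 = 56 left.
September 2067 has 30 days: 56 − 30 = 26 left.
26 days into October 2067 → October 26, 2067.
Counting forward 11 months from October 26, 2067:
month 10 + 11 = 21, which is month 9 of year 2068 → September 2068.
Day 26 is valid in September, giving September 26, 2068.
Counting forward 600 days from September 26, 2068:
September has 30 days, so 30 − 26 = 4 days remain after September 26, 2068; 600 − 4 = 596 left.
October 2068 has 31 days: 596 − 31 = 565 left.
November 2068 has 30 days: 565 − 30 = 535 left.
December 2068 has 31 days: 535 − 31 = 504 left.
January 2069 has 31 days: 504 − 31 = 473 left.
February 2069 has 28 days (2069 is not a leap year): 473 − 28 = 445 left.
March 2069 has 31 days: 445 − 31 = 414 left.
April 2069 has 30 days: 414 − 30 = 384 left.
May 2069 has 31 days: 384 − 31 = 353 left.
June 2069 has 30 days: 353 − 30 = 323 left.
July 2069 has 31 days: 323 − 31 = 292 left.
August 2069 has 31 days: 292 − 31 = 261 left.
September 2069 has 30 days: 261 − 30 = 231 left.
October 2069 has 31 days: 231 − 31 = 200 left.
November 2069 has 30 days: 200 − 30 = 170 left.
December 2069 has 31 days: 170 − 31 = 139 left.
January 2070 has 31 days: 139 − 31 = 108 left.
February 2070 has 28 days (2070 is not a leap year): 108 − 28 = 80 left.
March 2070 has 31 days: 80 − 31 = 49 left.
April 2070 has 30 days: 49 − 30 = 19 left.
19 days into May 2070 → May 19, 2070.

May 19, 2070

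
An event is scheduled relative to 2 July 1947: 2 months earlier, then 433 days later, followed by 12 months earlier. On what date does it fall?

July 8, 1947

Subtracting 2 months from July 2, 1947:
month 7 − 2 = 5 → May 1947.
Day 2 is valid in May, giving May 2, 1947.
Counting forward 433 days from May 2, 1947:
May has 31 days, so 31 − 2 = 29 days remain after May 2, 1947; 433 − 29 = 404 left.
June 1947 has 30 days: 404 − 30 = 374 left.
July 1947 has 31 days: 374 − 31 = 343 left.
August 1947 has 31 days: 343 − 31 = 312 left.
September 1947 has 30 days: 312 − 30 = 282 left.
October 1947 has 31 days: 282 − 31 = 251 left.
November 1947 has 30 days: 251 − 30 = 221 left.
December 1947 has 31 days: 221 − 31 = 190 left.
January 1948 has 31 days: 190 − 31 = 159 left.
February 1948 has 29 days (1948 is a leap year): 159 − 29 = 130 left.
March 1948 has 31 days: 130 − 31 = 99 left.
April 1948 has 30 days: 99 − 30 = 69 left.
May 1948 has 31 days: 69 − 31 = 38 left.
June 1948 has 30 days: 38 − 30 = 8 left.
8 days into July 1948 → July 8, 1948.
Subtracting 12 months from July 8, 1948:
month 7 − 12 = -5, which is month 7 of year 1947 → July 1947.
Day 8 is valid in July, giving July 8, 1947.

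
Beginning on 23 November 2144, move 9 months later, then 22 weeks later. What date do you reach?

Adding 9 months from November 23, 2144:
month 11 + 9 = 20, which is month 8 of year 2145 → August 2145.
Day 23 is valid in August, giving August 23, 2145.
Counting forward 22 weeks (= 154 days) from August 23, 2145:
August has 31 days, so 31 − 23 = 8 days remain after August 23, 2145; 154 − 8 = 146 left.
September 2145 has 30 days: 146 − 30 = 116 left.
October 2145 has 31 days: 116 − 31 = 85 left.
November 2145 has 30 days: 85 − 30 = 55 left.
December 2145 has 31 days: 55 − 31 = 24 left.
24 days into January 2146 → January 24, 2146.

January 24, 2146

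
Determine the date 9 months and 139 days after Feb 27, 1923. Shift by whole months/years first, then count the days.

April 14, 1924

Advancing 9 months and 139 days from February 27, 1923: first the month/year part, then the days.
month 2 + 9 = 11 → November 1923.
Day 27 is valid in November, giving November 27, 1923.
Now add 139 days from November 27, 1923.
November has 30 days, so 30 − 27 = 3 days remain after November 27, 1923; 139 − 3 = 136 left.
December 1923 has 31 days: 136 − 31 = 105 left.
January 1924 has 31 days: 105 − 31 = 74 left.
February 1924 has 29 days (1924 is a leap year): 74 − 29 = 45 left.
March 1924 has 31 days: 45 − 31 = 14 left.
14 days into April 1924 → April 14, 1924.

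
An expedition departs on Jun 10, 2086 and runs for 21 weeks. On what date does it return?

November 4, 2086

Advancing 21 weeks = 147 days from June 10, 2086.
June has 30 days, so 30 − 10 = 20 days remain after June 10, 2086; 147 − 20 = 127 left.
July 2086 has 31 days: 127 − 31 = 96 left.
August 2086 has 31 days: 96 − 31 = 65 left.
September 2086 has 30 days: 65 − 30 = 35 left.
October 2086 has 31 days: 35 − 31 = 4 left.
4 days into November 2086 → November 4, 2086.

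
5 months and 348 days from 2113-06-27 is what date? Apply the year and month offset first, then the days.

Counting forward 5 months and 348 days from June 27, 2113: first the month/year part, then the days.
month 6 + 5 = 11 → November 2113.
Day 27 is valid in November, giving November 27, 2113.
Now add 348 days from November 27, 2113.
November has 30 days, so 30 − 27 = 3 days remain after November 27, 2113; 348 − 3 = 345 left.
December 2113 has 31 days: 345 − 31 = 314 left.
January 2114 has 31 days: 314 − 31 = 283 left.
February 2114 has 28 days (2114 is not a leap year): 283 − 28 = 255 left.
March 2114 has 31 days: 255 − 31 = 224 left.
April 2114 has 30 days: 224 − 30 = 194 left.
May 2114 has 31 days: 194 − 31 = 163 left.
June 2114 has 30 days: 163 − 30 = 133 left.
July 2114 has 31 days: 133 − 31 = 102 left.
August 2114 has 31 days: 102 − 31 = 71 left.
September 2114 has 30 days: 71 − 30 = 41 left.
October 2114 has 31 days: 41 − 31 = 10 left.
10 days into November 2114 → November 10, 2114.

November 10, 2114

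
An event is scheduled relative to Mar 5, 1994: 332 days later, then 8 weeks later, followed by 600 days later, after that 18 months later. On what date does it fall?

Advancing 332 days from March 5, 1994:
March has 31 days, so 31 − 5 = 26 days remain after March 5, 1994; 332 − 26 = 306 left.
April 1994 has 30 days: 306 − 30 = 276 left.
May 1994 has 31 days: 276 − 31 = 245 left.
June 1994 has 30 days: 245 − 30 = 215 left.
July 1994 has 31 days: 215 − 31 = 184 left.
August 1994 has 31 days: 184 − 31 = 153 left.
September 1994 has 30 days: 153 − 30 = 123 left.
October 1994 has 31 days: 123 − 31 = 92 left.
November 1994 has 30 days: 92 − 30 = 62 left.
December 1994 has 31 days: 62 − 31 = 31 left.
31 days into January 1995 → January 31, 1995.
Counting forward 8 weeks (= 56 days) from January 31, 1995:
January has 31 days, so 31 − 31 = 0 days remain after January 31, 1995; 56 − 0 = 56 left.
February 1995 has 28 days (1995 is not a leap year): 56 − 28 = 28 left.
28 days into March 1995 → March 28, 1995.
Advancing 600 days from March 28, 1995:
March has 31 days, so 31 − 28 = 3 days remain after March 28, 1995; 600 − 3 = 597 left.
April 1995 has 30 days: 597 − 30 = 567 left.
May 1995 has 31 days: 567 − 31 = 536 left.
June 1995 has 30 days: 536 − 30 = 506 left.
July 1995 has 31 days: 506 − 31 = 475 left.
August 1995 has 31 days: 475 − 31 = 444 left.
September 1995 has 30 days: 444 − 30 = 414 left.
October 1995 has 31 days: 414 − 31 = 383 left.
November 1995 has 30 days: 383 − 30 = 353 left.
December 1995 has 31 days: 353 − 31 = 322 left.
January 1996 has 31 days: 322 − 31 = 291 left.
February 1996 has 29 days (1996 is a leap year): 291 − 29 = 262 left.
March 1996 has 31 days: 262 − 31 = 231 left.
April 1996 has 30 days: 231 − 30 = 201 left.
May 1996 has 31 days: 201 − 31 = 170 left.
June 1996 has 30 days: 170 − 30 = 140 left.
July 1996 has 31 days: 140 − 31 = 109 left.
August 1996 has 31 days: 109 − 31 = 78 left.
September 1996 has 30 days: 78 − 30 = 48 left.
October 1996 has 31 days: 48 − 31 = 17 left.
17 days into November 1996 → November 17, 1996.
Counting forward 18 months from November 17, 1996:
month 11 + 18 = 29, which is month 5 of year 1998 → May 1998.
Day 17 is valid in May, giving May 17, 1998.

May 17, 1998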